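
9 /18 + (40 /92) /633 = 0.50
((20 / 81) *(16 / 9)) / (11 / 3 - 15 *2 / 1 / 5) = -320 / 1701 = -0.19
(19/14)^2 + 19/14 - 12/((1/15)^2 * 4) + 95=-113053/196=-576.80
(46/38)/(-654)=-23/12426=-0.00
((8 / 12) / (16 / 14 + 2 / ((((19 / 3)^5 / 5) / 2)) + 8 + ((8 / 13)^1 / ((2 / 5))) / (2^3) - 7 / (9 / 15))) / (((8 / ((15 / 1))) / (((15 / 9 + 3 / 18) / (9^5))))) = -12392875495 / 743880516623532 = -0.00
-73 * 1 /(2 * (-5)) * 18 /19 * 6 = 3942 /95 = 41.49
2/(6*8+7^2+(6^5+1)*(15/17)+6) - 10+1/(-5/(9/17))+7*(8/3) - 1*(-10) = 280212134/15096765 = 18.56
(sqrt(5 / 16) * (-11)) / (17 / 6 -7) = 33 * sqrt(5) / 50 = 1.48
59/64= 0.92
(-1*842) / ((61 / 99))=-83358 / 61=-1366.52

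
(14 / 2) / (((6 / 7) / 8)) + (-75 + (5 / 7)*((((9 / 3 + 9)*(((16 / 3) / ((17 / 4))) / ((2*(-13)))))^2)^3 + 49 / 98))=-45422465802009391 / 4893312282067482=-9.28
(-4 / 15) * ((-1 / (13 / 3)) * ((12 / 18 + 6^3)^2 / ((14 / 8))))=104000 / 63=1650.79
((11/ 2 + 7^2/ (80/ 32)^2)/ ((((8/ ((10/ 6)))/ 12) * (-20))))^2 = 444889/ 160000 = 2.78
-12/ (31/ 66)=-792/ 31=-25.55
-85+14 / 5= -411 / 5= -82.20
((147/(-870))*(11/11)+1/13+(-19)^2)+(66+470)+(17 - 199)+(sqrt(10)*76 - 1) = 954.24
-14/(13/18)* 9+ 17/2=-4315/26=-165.96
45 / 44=1.02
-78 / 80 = -39 / 40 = -0.98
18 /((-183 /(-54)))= 324 /61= 5.31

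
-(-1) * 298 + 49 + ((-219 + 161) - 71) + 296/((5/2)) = 1682/5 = 336.40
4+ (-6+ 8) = 6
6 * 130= 780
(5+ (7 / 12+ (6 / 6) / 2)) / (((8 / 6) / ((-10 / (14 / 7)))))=-365 / 16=-22.81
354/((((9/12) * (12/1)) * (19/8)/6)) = 1888/19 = 99.37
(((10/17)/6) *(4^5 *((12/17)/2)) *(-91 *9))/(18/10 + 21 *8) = -13977600/81787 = -170.90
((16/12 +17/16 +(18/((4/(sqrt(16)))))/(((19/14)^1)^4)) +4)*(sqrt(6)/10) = 73199971*sqrt(6)/62554080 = 2.87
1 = 1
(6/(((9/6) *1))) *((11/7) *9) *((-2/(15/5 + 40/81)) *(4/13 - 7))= 5581224/25753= 216.72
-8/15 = -0.53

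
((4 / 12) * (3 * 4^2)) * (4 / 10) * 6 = 192 / 5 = 38.40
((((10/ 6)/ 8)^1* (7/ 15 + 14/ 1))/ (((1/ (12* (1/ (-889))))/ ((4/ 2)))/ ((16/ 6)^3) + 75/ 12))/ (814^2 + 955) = 15872/ 15014358063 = 0.00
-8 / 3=-2.67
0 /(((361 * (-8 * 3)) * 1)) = 0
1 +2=3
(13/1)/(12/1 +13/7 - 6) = 91/55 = 1.65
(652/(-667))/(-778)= 326/259463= 0.00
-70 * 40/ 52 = -700/ 13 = -53.85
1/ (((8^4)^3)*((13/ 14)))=7/ 446676598784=0.00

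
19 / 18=1.06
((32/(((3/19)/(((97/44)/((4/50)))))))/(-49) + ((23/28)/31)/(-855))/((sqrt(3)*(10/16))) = -13026327542*sqrt(3)/214292925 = -105.29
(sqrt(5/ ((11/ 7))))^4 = 1225/ 121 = 10.12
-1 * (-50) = 50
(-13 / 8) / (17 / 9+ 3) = -117 / 352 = -0.33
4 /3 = 1.33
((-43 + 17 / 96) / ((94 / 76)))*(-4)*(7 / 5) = 546763 / 2820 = 193.89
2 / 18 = 1 / 9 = 0.11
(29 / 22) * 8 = 116 / 11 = 10.55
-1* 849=-849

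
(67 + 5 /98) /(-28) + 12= 26357 /2744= 9.61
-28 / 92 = -7 / 23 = -0.30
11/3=3.67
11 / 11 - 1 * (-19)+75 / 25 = 23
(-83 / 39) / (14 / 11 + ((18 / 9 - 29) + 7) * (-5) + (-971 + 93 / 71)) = 64823 / 26451126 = 0.00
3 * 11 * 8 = 264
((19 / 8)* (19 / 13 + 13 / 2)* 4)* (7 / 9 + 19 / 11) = 27094 / 143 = 189.47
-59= -59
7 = 7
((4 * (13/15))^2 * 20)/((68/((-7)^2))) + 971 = 875311/765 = 1144.20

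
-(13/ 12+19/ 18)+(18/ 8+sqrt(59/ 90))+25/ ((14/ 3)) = sqrt(590)/ 30+689/ 126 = 6.28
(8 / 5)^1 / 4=2 / 5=0.40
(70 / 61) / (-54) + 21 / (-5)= -34762 / 8235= -4.22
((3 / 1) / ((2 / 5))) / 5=3 / 2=1.50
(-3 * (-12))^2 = 1296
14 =14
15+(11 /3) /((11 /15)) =20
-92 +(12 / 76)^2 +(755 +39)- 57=232854 / 361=645.02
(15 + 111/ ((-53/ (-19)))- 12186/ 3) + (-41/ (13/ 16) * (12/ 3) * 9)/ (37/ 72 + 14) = -2975328126/ 720005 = -4132.37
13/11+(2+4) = 79/11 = 7.18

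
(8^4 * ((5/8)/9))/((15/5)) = 2560/27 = 94.81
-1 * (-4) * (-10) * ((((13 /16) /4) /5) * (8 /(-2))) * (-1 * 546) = -3549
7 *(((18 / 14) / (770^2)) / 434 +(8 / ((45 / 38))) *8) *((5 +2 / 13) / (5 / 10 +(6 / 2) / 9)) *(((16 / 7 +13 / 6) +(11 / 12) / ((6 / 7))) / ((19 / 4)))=2719.89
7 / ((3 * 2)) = 7 / 6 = 1.17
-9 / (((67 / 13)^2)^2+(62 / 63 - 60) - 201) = -16194087 / 801662882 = -0.02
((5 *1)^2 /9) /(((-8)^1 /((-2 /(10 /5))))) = 25 /72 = 0.35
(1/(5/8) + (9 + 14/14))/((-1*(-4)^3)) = 29/160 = 0.18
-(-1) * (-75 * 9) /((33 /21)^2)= -33075 /121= -273.35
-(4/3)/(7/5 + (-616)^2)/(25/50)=-40/5691861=-0.00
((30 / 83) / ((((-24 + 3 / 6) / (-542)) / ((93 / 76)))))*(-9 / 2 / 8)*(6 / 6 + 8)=-30621645 / 592952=-51.64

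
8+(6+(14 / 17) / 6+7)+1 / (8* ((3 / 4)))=2173 / 102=21.30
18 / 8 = 9 / 4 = 2.25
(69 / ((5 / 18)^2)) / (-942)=-3726 / 3925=-0.95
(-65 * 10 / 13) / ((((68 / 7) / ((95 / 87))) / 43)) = -714875 / 2958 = -241.68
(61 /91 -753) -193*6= -173840 /91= -1910.33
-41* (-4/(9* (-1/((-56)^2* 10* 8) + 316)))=41144320/713502711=0.06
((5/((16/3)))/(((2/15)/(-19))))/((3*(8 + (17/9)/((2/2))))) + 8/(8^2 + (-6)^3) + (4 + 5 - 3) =78149/54112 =1.44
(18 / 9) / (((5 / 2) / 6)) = 24 / 5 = 4.80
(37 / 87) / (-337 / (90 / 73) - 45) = -1110 / 830879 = -0.00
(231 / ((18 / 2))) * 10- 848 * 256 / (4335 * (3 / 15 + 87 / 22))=32306758 / 132073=244.61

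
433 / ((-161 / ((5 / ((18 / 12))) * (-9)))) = 12990 / 161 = 80.68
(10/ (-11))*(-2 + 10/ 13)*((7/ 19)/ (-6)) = -0.07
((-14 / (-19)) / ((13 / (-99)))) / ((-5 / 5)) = 1386 / 247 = 5.61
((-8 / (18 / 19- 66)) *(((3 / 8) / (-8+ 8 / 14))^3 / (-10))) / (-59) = -58653 / 2187455528960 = -0.00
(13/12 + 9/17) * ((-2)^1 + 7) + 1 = 1849/204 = 9.06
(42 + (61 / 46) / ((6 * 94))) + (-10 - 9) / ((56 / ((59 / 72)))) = 181859311 / 4358592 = 41.72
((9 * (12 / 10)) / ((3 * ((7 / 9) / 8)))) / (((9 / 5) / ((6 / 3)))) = 288 / 7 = 41.14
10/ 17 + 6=112/ 17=6.59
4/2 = 2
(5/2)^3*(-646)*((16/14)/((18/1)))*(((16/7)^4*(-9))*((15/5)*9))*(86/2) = 3072024576000/16807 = 182782446.36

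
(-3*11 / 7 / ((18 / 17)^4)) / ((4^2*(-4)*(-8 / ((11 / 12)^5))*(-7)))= 147962546281 / 218444460982272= 0.00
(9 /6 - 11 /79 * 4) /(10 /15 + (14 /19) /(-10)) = 42465 /26702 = 1.59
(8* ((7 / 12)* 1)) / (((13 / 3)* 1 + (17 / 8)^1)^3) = 64512 / 3723875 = 0.02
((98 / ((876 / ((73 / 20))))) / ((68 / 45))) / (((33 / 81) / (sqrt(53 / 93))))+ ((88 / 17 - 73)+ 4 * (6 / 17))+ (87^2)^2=1323 * sqrt(4929) / 185504+ 973924808 / 17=57289695.09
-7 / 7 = -1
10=10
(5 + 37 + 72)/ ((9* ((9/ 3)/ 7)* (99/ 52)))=13832/ 891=15.52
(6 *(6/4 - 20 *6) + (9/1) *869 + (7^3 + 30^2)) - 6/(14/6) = 58453/7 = 8350.43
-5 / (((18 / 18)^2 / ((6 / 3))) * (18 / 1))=-5 / 9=-0.56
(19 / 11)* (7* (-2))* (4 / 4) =-266 / 11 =-24.18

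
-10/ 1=-10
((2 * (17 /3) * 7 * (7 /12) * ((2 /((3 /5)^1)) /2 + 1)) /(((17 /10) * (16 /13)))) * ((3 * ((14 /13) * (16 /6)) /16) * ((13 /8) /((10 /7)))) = 31213 /864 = 36.13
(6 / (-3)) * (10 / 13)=-20 / 13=-1.54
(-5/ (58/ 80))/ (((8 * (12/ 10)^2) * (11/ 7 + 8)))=-4375/ 69948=-0.06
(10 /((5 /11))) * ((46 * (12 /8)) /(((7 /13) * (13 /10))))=15180 /7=2168.57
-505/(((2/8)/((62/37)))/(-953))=119353720/37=3225776.22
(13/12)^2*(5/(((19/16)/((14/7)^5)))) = 27040/171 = 158.13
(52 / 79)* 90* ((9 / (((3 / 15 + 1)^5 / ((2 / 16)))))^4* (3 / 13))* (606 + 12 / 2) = 8106231689453125 / 23189199519744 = 349.57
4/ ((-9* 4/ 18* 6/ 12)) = -4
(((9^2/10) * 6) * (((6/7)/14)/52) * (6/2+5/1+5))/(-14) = -729/13720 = -0.05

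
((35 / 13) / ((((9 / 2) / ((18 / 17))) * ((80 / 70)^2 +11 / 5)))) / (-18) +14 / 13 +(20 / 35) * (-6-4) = -55582244 / 11959857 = -4.65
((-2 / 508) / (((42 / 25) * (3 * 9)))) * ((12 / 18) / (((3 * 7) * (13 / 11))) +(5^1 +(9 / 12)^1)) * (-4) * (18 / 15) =94625 / 39316914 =0.00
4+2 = 6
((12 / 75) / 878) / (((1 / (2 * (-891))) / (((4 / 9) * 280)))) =-88704 / 2195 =-40.41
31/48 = 0.65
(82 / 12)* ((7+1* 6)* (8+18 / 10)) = 26117 / 30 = 870.57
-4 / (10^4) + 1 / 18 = 1241 / 22500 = 0.06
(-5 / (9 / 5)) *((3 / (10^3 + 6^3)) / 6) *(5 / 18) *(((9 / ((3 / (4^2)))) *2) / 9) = -0.00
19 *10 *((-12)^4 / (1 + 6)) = 3939840 / 7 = 562834.29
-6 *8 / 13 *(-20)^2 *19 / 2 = -182400 / 13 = -14030.77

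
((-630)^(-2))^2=1 / 157529610000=0.00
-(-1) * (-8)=-8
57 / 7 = 8.14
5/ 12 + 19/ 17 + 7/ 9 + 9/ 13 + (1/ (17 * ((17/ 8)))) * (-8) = 2.78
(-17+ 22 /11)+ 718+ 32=735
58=58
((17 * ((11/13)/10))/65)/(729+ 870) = 187/13511550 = 0.00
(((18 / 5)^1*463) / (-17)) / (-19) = 5.16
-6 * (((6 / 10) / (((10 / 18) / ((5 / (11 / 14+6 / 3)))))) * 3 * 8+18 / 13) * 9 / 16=-42039 / 260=-161.69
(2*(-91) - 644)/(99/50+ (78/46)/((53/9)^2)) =-2668269100/6554043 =-407.12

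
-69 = -69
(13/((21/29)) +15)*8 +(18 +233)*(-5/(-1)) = 31891/21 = 1518.62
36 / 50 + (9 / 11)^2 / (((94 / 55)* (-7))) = 120159 / 180950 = 0.66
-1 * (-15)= 15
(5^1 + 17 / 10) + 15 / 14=272 / 35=7.77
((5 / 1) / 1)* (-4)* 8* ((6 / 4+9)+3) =-2160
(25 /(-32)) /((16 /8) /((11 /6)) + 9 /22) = -25 /48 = -0.52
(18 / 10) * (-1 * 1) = -9 / 5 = -1.80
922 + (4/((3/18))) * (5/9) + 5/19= 53329/57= 935.60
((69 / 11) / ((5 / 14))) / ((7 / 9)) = 1242 / 55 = 22.58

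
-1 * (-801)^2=-641601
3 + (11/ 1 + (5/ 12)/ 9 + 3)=1841/ 108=17.05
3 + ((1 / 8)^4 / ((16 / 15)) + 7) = 655375 / 65536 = 10.00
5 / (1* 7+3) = 1 / 2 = 0.50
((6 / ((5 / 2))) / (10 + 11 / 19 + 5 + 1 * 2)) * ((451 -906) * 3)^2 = 42481530 / 167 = 254380.42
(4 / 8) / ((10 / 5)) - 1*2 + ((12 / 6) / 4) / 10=-17 / 10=-1.70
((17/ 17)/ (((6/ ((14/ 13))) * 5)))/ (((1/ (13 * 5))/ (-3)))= -7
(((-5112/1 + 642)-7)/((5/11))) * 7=-344729/5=-68945.80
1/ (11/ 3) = 3/ 11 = 0.27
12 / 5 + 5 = 37 / 5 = 7.40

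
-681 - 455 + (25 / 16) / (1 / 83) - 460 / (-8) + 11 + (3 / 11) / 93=-5116689 / 5456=-937.81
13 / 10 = 1.30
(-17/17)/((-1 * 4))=1/4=0.25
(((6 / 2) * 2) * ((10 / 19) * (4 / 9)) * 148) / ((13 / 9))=35520 / 247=143.81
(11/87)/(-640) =-11/55680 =-0.00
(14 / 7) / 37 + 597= 22091 / 37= 597.05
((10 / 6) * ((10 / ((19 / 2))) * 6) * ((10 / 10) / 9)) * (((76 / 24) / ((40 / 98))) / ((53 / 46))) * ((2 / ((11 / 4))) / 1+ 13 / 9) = 2423050 / 141669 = 17.10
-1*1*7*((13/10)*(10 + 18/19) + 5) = -12789/95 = -134.62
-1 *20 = -20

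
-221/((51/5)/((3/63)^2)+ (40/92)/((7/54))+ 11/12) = -0.05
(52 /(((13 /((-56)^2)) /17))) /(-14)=-15232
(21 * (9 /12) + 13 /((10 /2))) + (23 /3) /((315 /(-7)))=9817 /540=18.18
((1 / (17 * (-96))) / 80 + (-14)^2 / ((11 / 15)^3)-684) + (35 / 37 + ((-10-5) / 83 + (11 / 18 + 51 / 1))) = -215539896948583 / 1600992391680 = -134.63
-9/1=-9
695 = 695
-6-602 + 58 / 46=-13955 / 23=-606.74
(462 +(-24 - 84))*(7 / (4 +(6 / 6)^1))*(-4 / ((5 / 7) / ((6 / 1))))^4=1973960368128 / 3125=631667317.80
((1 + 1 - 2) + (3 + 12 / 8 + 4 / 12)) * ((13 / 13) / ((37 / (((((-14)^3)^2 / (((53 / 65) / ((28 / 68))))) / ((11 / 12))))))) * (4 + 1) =993522275200 / 366707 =2709308.18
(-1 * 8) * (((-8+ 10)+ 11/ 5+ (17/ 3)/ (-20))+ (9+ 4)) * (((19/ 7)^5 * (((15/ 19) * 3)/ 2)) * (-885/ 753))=16723442325/ 602651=27749.80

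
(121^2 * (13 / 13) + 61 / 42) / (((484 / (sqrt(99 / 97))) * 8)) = 614983 * sqrt(1067) / 5258176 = 3.82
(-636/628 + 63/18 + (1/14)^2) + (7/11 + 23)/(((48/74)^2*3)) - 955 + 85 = -31029033055/36557136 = -848.78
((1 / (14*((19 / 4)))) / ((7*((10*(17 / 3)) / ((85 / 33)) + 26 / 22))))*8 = 176 / 237405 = 0.00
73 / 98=0.74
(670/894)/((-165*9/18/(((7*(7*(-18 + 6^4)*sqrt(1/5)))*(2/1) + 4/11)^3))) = -3539308734258791424*sqrt(5)/4957975 - 3052005231843328/98167905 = -1596274500141.64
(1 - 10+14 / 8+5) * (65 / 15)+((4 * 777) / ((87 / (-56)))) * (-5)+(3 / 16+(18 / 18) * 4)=4638699 / 464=9997.20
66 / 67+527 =35375 / 67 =527.99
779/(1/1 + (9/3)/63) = 16359/22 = 743.59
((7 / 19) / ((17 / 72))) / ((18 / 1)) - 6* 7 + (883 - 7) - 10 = 266180 / 323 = 824.09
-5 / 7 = -0.71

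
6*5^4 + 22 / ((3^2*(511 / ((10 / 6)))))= 51738860 / 13797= 3750.01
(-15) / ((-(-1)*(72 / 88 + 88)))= -165 / 977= -0.17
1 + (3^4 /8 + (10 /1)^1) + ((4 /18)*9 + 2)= 201 /8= 25.12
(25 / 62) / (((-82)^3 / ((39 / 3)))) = -0.00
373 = 373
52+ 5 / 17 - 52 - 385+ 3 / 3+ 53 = -330.71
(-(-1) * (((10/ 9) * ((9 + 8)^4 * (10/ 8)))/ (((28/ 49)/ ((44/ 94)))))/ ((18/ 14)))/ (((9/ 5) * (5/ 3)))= 1125445475/ 45684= 24635.44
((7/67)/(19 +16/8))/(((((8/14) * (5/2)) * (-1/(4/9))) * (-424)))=7/1917540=0.00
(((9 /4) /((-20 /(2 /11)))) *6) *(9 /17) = -243 /3740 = -0.06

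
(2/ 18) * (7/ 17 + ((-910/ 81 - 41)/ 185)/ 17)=100664/ 2292705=0.04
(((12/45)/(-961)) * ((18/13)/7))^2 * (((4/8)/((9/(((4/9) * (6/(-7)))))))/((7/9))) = -768/9368404816225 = -0.00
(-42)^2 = 1764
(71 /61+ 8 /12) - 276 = -50173 /183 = -274.17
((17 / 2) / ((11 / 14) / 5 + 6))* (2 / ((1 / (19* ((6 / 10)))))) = 13566 / 431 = 31.48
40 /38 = 20 /19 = 1.05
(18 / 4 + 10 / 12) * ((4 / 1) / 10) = 2.13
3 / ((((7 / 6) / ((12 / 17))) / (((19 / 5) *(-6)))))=-24624 / 595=-41.38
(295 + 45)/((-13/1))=-340/13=-26.15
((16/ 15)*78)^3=71991296/ 125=575930.37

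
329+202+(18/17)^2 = 153783/289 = 532.12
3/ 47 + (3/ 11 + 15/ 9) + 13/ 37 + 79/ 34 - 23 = -35748913/ 1951158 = -18.32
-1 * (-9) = 9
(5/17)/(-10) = -1/34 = -0.03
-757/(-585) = 757/585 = 1.29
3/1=3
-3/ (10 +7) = -3/ 17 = -0.18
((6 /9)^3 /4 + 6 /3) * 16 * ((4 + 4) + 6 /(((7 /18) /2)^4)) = 1292403712 /9261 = 139553.36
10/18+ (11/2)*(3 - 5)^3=-391/9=-43.44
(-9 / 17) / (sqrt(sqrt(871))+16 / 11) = -9 / (17 * (16 / 11+871^(1 / 4))) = -0.08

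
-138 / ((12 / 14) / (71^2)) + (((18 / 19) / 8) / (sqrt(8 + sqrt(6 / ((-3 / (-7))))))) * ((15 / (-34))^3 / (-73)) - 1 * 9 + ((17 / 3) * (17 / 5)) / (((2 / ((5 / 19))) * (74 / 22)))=-3423367801 / 4218 + 30375 / (218058592 * sqrt(sqrt(14) + 8))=-811609.25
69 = 69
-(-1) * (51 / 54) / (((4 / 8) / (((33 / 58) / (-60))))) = -187 / 10440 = -0.02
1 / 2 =0.50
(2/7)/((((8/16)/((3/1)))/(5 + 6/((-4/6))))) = -48/7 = -6.86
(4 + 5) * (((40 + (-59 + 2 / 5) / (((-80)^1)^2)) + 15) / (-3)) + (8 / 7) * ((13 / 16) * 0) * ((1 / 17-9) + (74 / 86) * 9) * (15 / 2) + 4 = -5151121 / 32000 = -160.97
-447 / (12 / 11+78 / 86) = -70477 / 315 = -223.74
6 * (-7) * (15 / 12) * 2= -105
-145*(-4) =580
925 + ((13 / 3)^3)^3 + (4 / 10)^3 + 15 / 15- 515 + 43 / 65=17245480471007 / 31984875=539176.11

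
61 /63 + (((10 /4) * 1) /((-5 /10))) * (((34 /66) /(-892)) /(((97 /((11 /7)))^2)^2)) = 1652249946895201 /1706422075951068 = 0.97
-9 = -9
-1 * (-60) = 60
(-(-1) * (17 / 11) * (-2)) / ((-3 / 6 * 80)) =0.08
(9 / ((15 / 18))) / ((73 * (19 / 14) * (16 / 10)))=189 / 2774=0.07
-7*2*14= -196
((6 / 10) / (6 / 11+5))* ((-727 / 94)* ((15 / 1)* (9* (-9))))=5829813 / 5734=1016.71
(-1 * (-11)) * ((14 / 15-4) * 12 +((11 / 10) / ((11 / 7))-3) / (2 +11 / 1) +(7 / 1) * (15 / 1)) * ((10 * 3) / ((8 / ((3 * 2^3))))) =875457 / 13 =67342.85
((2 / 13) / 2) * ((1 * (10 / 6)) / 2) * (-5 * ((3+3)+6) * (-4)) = 200 / 13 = 15.38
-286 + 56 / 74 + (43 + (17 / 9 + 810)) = 189692 / 333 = 569.65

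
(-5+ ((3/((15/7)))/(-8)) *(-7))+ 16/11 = -1021/440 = -2.32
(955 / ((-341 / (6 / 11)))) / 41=-5730 / 153791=-0.04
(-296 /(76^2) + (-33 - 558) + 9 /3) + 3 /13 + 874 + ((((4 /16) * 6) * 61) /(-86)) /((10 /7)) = 2304017927 /8071960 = 285.43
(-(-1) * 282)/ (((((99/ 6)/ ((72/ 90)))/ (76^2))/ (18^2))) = 1407310848/ 55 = 25587469.96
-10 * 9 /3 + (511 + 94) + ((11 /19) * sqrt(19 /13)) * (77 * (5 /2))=4235 * sqrt(247) /494 + 575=709.73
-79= -79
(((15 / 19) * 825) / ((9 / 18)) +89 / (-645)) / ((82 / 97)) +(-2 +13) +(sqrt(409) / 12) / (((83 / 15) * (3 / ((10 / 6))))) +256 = 25 * sqrt(409) / 2988 +1816630693 / 1004910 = 1807.92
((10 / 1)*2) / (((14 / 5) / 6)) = 300 / 7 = 42.86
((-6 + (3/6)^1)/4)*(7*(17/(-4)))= 1309/32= 40.91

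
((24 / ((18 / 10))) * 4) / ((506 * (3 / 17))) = 1360 / 2277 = 0.60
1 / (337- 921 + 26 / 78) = -3 / 1751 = -0.00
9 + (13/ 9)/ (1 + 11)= 985/ 108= 9.12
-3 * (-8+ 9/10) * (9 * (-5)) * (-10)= 9585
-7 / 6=-1.17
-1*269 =-269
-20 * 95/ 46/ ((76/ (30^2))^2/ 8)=-20250000/ 437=-46338.67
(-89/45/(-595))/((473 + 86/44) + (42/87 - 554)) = -56782/1342043325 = -0.00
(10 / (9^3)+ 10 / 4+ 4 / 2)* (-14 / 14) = -6581 / 1458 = -4.51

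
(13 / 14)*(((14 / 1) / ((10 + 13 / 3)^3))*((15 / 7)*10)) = 0.09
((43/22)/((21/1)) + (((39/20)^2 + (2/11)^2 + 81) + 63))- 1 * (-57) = 208289461/1016400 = 204.93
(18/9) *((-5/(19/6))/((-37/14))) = 840/703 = 1.19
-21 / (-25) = 21 / 25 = 0.84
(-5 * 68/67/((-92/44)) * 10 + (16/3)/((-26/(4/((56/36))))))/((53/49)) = 23306024/1061749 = 21.95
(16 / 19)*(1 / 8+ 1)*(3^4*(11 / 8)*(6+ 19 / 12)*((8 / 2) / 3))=81081 / 76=1066.86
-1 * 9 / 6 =-1.50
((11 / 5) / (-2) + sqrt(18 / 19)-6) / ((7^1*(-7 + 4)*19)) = 71 / 3990-sqrt(38) / 2527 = 0.02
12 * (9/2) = 54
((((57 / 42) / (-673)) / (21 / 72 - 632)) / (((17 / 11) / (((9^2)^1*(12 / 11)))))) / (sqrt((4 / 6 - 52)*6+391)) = 221616*sqrt(83) / 100778517581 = 0.00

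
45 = 45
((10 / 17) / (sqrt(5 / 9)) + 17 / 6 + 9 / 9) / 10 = 0.46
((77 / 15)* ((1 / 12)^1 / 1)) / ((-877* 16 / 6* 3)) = -77 / 1262880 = -0.00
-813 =-813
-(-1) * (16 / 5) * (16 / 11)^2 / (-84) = -1024 / 12705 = -0.08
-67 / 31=-2.16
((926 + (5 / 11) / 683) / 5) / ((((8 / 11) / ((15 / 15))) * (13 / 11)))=215.47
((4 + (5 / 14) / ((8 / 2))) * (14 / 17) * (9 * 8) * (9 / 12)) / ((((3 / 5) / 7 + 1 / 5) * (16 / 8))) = 43281 / 136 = 318.24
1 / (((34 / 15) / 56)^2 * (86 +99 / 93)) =5468400 / 780011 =7.01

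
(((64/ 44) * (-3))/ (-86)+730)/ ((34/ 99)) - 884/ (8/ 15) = 684561/ 1462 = 468.24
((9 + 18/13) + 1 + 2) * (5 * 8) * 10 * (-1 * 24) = -1670400/13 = -128492.31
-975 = -975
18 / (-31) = -0.58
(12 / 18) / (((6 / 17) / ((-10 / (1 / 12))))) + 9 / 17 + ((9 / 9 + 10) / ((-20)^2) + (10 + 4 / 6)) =-215.44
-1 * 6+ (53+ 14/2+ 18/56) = 1521/28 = 54.32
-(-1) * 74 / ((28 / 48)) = 888 / 7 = 126.86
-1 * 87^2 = -7569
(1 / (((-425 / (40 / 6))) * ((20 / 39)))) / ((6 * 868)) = -13 / 2213400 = -0.00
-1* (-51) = 51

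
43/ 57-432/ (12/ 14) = -28685/ 57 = -503.25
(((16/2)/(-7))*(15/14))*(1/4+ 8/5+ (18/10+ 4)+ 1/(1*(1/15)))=-1359/49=-27.73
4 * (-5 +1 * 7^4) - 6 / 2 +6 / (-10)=47902 / 5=9580.40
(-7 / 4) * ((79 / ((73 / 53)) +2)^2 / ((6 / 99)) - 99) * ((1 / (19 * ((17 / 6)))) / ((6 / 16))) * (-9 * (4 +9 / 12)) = 38966520285 / 181186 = 215063.64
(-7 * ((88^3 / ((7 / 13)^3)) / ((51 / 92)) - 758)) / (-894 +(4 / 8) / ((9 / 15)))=275457173668 / 4464047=61705.71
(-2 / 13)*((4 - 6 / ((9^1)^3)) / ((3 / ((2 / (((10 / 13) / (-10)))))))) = 5.32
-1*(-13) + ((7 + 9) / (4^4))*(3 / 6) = 417 / 32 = 13.03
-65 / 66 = -0.98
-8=-8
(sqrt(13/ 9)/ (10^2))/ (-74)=-sqrt(13)/ 22200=-0.00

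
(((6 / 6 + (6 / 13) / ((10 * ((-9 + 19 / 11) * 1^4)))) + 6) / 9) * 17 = 618239 / 46800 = 13.21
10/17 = 0.59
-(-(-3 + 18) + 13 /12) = 167 /12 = 13.92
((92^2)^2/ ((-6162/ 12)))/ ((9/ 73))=-10459337216/ 9243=-1131595.50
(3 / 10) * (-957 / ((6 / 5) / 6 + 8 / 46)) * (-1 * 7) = 462231 / 86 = 5374.78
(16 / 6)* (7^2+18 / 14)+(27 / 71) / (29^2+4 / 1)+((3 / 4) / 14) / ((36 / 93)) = 5411867119 / 40316640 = 134.23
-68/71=-0.96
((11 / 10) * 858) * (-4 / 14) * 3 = -28314 / 35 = -808.97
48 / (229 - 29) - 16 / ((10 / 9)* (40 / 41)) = -363 / 25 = -14.52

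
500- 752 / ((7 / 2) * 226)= 394748 / 791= 499.05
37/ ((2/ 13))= 481/ 2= 240.50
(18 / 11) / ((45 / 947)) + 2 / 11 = 1904 / 55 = 34.62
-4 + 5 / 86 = -339 / 86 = -3.94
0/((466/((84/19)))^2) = 0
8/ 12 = 2/ 3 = 0.67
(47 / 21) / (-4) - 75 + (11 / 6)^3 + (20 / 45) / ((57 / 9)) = -1991635 / 28728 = -69.33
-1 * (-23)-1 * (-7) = 30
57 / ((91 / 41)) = 2337 / 91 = 25.68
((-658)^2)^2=187457825296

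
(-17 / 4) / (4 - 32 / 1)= 0.15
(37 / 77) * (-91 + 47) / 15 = -148 / 105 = -1.41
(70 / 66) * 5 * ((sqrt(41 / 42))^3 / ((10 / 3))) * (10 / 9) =1025 * sqrt(1722) / 24948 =1.70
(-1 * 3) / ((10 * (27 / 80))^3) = -0.08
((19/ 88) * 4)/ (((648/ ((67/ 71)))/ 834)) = 1.05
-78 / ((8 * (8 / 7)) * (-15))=91 / 160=0.57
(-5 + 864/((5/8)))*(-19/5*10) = -52341.20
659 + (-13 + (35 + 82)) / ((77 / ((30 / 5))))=51367 / 77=667.10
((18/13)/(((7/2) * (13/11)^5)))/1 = 5797836/33787663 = 0.17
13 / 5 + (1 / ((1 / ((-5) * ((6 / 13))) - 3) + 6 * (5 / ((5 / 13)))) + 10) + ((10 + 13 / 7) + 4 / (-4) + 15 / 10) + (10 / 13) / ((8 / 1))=102055089 / 4071340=25.07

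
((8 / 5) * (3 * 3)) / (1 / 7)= 504 / 5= 100.80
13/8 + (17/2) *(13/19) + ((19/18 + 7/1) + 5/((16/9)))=50093/2736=18.31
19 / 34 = 0.56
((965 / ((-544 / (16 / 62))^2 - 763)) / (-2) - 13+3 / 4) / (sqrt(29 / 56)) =-217704079* sqrt(406) / 257688258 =-17.02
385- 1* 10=375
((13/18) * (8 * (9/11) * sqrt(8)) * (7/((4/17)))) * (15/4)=23205 * sqrt(2)/22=1491.67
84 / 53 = 1.58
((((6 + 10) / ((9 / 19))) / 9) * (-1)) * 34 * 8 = -82688 / 81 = -1020.84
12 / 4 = 3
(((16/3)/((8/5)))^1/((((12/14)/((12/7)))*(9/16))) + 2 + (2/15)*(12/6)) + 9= 3121/135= 23.12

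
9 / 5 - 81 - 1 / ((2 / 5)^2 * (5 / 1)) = -1609 / 20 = -80.45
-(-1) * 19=19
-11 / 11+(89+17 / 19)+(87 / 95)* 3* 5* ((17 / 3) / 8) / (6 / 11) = 32447 / 304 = 106.73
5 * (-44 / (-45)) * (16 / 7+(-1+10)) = 55.17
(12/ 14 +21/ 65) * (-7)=-537/ 65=-8.26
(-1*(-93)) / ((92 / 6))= 279 / 46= 6.07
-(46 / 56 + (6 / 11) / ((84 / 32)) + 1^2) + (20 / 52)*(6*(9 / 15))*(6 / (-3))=-19213 / 4004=-4.80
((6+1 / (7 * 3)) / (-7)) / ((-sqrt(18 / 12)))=127 * sqrt(6) / 441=0.71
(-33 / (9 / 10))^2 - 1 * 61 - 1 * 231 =9472 / 9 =1052.44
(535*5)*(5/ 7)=13375/ 7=1910.71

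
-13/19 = -0.68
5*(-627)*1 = -3135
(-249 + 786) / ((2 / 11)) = 5907 / 2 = 2953.50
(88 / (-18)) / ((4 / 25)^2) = -6875 / 36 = -190.97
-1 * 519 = -519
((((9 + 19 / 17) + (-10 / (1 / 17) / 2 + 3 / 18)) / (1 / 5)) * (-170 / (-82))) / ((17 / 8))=-762100 / 2091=-364.47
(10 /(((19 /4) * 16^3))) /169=5 /1644032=0.00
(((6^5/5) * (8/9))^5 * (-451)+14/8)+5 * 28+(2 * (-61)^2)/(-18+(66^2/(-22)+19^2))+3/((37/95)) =-30539006367492334814056369/13412500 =-2276906346131767740.10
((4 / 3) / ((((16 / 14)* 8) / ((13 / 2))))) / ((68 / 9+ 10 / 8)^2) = 2457 / 200978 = 0.01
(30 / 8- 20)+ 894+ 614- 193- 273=4103 / 4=1025.75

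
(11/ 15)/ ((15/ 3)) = 0.15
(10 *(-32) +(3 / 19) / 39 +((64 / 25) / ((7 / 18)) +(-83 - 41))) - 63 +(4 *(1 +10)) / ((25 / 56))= -694804 / 1729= -401.85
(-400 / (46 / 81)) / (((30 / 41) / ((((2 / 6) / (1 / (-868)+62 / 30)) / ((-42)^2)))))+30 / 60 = 3567173 / 8659546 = 0.41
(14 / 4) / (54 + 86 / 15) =15 / 256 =0.06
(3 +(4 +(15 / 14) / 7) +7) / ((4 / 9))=12483 / 392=31.84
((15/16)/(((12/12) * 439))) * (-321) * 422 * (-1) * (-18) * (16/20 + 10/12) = -29869371/3512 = -8504.95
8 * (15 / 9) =40 / 3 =13.33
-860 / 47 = -18.30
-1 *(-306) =306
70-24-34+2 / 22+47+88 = 1618 / 11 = 147.09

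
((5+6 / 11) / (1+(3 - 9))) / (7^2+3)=-61 / 2860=-0.02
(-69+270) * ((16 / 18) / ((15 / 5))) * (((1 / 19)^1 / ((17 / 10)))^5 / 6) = 26800000 / 94924075441761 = 0.00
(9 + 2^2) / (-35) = -13 / 35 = -0.37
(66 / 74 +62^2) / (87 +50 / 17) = 2418437 / 56573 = 42.75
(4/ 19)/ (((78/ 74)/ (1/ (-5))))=-148/ 3705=-0.04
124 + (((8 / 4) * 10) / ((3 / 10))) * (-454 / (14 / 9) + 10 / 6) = -1210988 / 63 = -19222.03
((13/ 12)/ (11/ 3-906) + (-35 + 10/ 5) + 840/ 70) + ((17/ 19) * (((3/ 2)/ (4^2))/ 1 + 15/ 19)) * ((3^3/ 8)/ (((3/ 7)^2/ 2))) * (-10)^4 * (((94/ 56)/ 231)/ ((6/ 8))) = 240167635633/ 85995976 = 2792.78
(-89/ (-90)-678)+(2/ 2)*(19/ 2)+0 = -30038/ 45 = -667.51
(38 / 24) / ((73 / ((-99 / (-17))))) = 627 / 4964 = 0.13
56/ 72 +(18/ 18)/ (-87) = 200/ 261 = 0.77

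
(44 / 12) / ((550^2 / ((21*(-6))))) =-21 / 13750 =-0.00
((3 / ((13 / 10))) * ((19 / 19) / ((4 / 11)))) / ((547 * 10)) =33 / 28444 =0.00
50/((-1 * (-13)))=50/13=3.85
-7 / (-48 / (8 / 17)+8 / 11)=77 / 1114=0.07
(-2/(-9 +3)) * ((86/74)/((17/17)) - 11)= -364/111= -3.28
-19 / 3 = -6.33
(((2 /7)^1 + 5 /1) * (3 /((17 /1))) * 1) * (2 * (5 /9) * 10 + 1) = 11.30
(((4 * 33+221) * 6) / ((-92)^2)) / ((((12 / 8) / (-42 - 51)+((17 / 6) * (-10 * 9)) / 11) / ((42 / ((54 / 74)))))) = -31176607 / 50215854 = -0.62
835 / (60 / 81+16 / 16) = 22545 / 47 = 479.68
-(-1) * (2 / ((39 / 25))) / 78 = 25 / 1521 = 0.02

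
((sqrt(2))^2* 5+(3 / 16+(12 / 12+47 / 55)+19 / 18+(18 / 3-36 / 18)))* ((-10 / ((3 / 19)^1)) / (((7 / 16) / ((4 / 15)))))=-660.02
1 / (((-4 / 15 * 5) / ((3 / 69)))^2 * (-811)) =-9 / 6864304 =-0.00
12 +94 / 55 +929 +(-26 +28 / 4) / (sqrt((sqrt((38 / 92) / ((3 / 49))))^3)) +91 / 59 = -138^(3 / 4) * 19^(1 / 4) * sqrt(7) / 49 +3064096 / 3245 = 939.71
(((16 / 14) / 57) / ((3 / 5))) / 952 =5 / 142443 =0.00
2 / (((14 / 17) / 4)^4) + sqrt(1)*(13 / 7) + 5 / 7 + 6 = 2693252 / 2401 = 1121.72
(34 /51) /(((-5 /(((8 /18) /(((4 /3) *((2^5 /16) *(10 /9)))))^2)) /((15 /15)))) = -3 /1000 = -0.00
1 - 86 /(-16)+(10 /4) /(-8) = 6.06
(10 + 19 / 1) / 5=29 / 5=5.80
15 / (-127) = -15 / 127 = -0.12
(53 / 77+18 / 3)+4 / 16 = 2137 / 308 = 6.94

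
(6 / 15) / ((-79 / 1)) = -2 / 395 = -0.01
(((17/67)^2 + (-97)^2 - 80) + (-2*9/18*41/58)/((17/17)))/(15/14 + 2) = 17001248677/5597783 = 3037.14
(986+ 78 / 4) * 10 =10055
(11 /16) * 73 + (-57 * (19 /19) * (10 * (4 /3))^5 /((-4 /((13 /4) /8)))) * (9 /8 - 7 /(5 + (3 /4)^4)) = -824693876477 /1763856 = -467551.70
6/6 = 1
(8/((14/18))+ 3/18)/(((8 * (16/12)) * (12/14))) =439/384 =1.14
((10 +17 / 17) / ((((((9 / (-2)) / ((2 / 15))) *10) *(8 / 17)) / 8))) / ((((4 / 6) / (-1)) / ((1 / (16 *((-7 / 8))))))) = -187 / 3150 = -0.06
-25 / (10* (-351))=0.01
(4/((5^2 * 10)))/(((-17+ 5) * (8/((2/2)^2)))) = -1/6000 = -0.00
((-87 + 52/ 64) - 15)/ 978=-1619/ 15648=-0.10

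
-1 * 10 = -10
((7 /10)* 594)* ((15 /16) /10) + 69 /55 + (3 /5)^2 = 357243 /8800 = 40.60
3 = 3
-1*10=-10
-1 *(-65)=65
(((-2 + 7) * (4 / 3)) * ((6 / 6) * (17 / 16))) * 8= 170 / 3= 56.67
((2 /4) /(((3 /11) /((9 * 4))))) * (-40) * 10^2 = -264000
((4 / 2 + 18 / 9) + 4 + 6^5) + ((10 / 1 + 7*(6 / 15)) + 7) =39019 / 5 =7803.80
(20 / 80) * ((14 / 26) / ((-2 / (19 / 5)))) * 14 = -931 / 260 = -3.58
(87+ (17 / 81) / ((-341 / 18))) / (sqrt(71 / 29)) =266969 *sqrt(2059) / 217899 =55.59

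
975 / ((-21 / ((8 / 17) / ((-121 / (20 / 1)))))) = 52000 / 14399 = 3.61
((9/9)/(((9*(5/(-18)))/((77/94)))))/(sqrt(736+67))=-0.01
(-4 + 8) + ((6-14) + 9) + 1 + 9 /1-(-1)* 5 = 20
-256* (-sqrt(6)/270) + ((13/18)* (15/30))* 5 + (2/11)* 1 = 787/396 + 128* sqrt(6)/135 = 4.31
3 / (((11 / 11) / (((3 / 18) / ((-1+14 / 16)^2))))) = 32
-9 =-9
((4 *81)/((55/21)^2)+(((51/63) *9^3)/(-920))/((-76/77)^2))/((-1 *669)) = -49912653357/716927516800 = -0.07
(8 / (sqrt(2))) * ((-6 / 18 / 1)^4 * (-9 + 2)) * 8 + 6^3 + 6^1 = 222 - 224 * sqrt(2) / 81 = 218.09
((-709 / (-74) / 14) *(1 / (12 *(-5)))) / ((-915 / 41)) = 29069 / 56876400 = 0.00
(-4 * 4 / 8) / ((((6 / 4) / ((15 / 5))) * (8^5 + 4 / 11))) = -11 / 90113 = -0.00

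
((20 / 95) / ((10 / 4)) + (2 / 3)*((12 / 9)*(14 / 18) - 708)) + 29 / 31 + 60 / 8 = -220791979 / 477090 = -462.79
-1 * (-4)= 4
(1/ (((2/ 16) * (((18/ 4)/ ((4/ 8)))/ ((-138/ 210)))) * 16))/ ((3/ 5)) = -0.06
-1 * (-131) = 131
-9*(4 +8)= -108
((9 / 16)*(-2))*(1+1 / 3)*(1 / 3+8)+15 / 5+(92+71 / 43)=7237 / 86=84.15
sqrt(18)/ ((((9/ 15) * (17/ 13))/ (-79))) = -5135 * sqrt(2)/ 17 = -427.18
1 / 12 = 0.08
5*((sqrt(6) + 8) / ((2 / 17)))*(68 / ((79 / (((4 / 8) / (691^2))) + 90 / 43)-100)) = 62135*sqrt(6) / 1622000852 + 124270 / 405500213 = 0.00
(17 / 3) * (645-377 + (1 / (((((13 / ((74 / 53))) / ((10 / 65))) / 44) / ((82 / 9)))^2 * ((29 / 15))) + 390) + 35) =764300445882787 / 188455217301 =4055.61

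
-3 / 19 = -0.16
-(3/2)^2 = -9/4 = -2.25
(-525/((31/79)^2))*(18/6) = -10228.49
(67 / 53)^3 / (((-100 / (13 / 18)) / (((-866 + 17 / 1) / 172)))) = 0.07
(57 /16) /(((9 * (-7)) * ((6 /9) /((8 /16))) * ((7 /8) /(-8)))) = 19 /49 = 0.39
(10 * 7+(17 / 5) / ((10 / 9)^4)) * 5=3611537 / 10000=361.15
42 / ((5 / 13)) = 109.20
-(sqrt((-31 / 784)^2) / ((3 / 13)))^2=-162409 / 5531904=-0.03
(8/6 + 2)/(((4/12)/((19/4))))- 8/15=1409/30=46.97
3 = 3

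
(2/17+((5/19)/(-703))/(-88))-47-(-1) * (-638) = -13685368403/19982072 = -684.88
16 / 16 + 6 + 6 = 13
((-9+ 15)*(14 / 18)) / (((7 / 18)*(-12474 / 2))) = -4 / 2079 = -0.00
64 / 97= 0.66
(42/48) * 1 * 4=7/2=3.50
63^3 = 250047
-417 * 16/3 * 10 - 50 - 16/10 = -111458/5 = -22291.60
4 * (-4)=-16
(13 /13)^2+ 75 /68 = 143 /68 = 2.10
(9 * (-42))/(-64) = 5.91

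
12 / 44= 3 / 11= 0.27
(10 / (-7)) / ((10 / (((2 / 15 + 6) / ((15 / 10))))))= -184 / 315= -0.58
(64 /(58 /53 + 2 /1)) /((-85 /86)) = -72928 /3485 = -20.93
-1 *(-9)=9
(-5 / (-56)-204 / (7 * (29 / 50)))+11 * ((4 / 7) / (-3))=-254573 / 4872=-52.25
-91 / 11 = -8.27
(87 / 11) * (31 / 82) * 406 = 547491 / 451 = 1213.95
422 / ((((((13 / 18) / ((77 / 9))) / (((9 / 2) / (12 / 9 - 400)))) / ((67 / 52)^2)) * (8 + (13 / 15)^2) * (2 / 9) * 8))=-362509082775 / 60203846144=-6.02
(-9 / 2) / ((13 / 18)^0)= -9 / 2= -4.50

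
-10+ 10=0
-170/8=-85/4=-21.25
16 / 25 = 0.64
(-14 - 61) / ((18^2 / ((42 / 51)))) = -175 / 918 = -0.19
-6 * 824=-4944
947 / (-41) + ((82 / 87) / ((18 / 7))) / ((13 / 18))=-22.59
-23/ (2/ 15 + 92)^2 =-5175/ 1909924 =-0.00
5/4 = 1.25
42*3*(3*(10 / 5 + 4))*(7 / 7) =2268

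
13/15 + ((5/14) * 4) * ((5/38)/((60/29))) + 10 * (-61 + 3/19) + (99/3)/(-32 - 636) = -67467349/111055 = -607.51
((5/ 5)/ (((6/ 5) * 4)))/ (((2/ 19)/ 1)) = 95/ 48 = 1.98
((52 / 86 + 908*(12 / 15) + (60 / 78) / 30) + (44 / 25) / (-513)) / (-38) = -19.13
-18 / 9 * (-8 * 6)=96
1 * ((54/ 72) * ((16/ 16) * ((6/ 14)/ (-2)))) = -9/ 56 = -0.16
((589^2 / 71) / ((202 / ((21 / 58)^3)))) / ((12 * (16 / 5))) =5354725635 / 179090963456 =0.03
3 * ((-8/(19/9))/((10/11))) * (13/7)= -15444/665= -23.22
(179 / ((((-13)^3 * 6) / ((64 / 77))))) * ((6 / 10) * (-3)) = 17184 / 845845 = 0.02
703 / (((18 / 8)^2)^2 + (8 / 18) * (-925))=-1619712 / 888151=-1.82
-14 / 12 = -7 / 6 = -1.17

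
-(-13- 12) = 25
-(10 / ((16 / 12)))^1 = -15 / 2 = -7.50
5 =5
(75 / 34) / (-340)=-15 / 2312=-0.01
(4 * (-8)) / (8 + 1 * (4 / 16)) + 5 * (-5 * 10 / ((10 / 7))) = -5903 / 33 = -178.88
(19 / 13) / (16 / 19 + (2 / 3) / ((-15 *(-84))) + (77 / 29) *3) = 19786410 / 119245373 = 0.17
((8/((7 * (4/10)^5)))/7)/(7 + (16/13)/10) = 203125/90748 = 2.24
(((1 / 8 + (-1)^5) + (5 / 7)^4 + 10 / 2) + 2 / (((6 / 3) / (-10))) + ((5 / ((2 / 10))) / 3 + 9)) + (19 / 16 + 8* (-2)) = -356561 / 115248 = -3.09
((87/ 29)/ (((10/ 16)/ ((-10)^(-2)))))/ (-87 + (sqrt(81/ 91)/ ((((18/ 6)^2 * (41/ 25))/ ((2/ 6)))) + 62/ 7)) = -2259228699/ 3677970257375 - 2583 * sqrt(91)/ 147118810295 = -0.00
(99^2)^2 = 96059601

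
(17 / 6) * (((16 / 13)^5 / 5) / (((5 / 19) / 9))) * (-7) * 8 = -28449964032 / 9282325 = -3064.96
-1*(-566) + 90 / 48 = 4543 / 8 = 567.88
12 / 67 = 0.18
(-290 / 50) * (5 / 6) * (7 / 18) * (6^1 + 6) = -203 / 9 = -22.56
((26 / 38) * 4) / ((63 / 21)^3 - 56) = -52 / 551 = -0.09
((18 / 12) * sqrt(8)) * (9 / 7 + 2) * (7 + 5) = 828 * sqrt(2) / 7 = 167.28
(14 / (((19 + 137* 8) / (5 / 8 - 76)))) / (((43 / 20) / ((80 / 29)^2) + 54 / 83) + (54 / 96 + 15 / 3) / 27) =-60539270400 / 72867766109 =-0.83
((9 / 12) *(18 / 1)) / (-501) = -9 / 334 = -0.03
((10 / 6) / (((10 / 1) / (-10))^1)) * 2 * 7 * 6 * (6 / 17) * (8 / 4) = -1680 / 17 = -98.82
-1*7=-7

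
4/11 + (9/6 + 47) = 1075/22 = 48.86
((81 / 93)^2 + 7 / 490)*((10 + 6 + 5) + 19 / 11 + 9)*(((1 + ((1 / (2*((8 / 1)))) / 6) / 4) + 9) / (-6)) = -69694403419 / 1704890880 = -40.88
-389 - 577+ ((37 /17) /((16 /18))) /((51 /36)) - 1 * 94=-611681 /578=-1058.27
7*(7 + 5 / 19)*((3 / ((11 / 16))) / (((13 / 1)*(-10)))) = -23184 / 13585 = -1.71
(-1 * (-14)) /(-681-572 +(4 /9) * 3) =-42 /3755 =-0.01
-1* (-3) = 3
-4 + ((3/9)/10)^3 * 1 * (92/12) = -323977/81000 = -4.00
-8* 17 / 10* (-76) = 5168 / 5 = 1033.60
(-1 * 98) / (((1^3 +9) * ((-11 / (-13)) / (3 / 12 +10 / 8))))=-17.37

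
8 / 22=4 / 11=0.36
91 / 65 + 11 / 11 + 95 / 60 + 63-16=3059 / 60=50.98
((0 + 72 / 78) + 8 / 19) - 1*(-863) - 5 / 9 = 1920202 / 2223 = 863.79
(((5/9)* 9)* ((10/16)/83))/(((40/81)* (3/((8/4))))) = 135/2656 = 0.05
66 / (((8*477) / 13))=143 / 636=0.22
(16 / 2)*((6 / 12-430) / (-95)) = 3436 / 95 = 36.17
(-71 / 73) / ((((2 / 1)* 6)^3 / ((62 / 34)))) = -2201 / 2144448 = -0.00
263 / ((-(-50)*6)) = 263 / 300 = 0.88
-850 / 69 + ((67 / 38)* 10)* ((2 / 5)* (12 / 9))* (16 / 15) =-45002 / 19665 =-2.29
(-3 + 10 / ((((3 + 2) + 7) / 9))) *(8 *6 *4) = 864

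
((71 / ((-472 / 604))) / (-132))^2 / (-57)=-114939841 / 13828871232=-0.01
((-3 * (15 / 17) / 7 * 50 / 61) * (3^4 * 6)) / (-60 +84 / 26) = 789750 / 297619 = 2.65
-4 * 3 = -12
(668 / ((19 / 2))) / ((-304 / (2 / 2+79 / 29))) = -9018 / 10469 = -0.86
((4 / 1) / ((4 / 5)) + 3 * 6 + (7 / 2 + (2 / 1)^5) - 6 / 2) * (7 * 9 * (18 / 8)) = 7867.12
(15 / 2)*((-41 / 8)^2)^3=71251563615 / 524288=135901.57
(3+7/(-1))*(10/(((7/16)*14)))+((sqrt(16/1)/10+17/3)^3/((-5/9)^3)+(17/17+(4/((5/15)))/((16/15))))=-3970382107/3062500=-1296.45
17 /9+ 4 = 53 /9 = 5.89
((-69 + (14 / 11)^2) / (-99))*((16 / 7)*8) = 1043584 / 83853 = 12.45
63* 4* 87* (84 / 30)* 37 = 2271326.40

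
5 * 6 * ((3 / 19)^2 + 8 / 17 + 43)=8007960 / 6137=1304.87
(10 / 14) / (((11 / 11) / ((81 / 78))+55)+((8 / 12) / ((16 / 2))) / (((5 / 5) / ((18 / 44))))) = 11880 / 931343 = 0.01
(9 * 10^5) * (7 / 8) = 787500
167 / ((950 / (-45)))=-1503 / 190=-7.91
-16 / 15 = -1.07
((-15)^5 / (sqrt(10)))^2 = 115330078125 / 2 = 57665039062.50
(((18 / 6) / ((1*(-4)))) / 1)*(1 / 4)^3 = -3 / 256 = -0.01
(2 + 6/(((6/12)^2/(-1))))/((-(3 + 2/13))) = 286/41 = 6.98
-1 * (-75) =75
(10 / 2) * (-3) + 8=-7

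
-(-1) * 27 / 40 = 27 / 40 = 0.68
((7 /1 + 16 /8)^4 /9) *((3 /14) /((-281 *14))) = -2187 /55076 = -0.04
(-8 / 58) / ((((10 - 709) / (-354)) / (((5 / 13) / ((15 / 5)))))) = -2360 / 263523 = -0.01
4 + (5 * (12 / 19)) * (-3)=-104 / 19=-5.47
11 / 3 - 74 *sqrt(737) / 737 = 11 / 3 - 74 *sqrt(737) / 737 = 0.94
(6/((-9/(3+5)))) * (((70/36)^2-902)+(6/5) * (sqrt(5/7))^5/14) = 1164092/243-80 * sqrt(35)/2401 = 4790.30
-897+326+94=-477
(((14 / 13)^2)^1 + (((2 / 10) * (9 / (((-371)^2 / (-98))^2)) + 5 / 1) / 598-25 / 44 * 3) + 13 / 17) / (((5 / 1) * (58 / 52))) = 26185863302897 / 639711673021850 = 0.04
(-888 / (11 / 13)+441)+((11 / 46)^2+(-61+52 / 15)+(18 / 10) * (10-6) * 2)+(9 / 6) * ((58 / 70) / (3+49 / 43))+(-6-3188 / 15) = -47296497982 / 54378555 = -869.76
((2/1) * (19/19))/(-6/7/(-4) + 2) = 28/31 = 0.90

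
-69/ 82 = -0.84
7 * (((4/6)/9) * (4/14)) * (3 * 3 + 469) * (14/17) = 26768/459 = 58.32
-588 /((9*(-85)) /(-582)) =-38024 /85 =-447.34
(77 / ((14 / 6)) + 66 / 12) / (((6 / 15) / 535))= 205975 / 4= 51493.75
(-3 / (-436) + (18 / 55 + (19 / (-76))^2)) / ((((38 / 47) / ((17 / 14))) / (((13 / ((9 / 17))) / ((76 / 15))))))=2.89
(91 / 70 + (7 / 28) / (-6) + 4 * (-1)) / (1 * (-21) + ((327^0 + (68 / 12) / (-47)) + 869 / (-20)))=15463 / 358538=0.04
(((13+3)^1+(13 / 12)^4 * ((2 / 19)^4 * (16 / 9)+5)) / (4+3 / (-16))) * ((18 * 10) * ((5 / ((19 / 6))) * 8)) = 55663814612500 / 4078135053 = 13649.33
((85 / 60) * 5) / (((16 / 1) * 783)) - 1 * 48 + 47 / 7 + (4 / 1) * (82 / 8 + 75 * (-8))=-2400.29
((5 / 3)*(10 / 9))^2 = 2500 / 729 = 3.43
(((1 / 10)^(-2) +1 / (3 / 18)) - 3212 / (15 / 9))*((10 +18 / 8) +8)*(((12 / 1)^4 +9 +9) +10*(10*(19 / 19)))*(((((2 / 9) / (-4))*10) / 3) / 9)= 47474131 / 3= 15824710.33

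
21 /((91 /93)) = 279 /13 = 21.46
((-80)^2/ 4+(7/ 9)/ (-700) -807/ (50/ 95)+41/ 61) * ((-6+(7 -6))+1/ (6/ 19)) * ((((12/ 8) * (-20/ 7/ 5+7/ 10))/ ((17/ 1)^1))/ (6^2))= -40685359/ 1045296000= -0.04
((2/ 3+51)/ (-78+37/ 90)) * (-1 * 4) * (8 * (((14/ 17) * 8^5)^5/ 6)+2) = 50822366657695369557642.68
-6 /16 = -3 /8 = -0.38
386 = 386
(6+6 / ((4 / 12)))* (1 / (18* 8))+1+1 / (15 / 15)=13 / 6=2.17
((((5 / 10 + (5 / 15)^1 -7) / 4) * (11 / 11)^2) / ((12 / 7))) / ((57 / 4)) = -259 / 4104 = -0.06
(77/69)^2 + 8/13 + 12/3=362737/61893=5.86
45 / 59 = 0.76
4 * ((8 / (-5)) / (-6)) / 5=0.21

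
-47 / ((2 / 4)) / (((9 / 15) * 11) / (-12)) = 1880 / 11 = 170.91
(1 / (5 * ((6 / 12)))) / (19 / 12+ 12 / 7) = 168 / 1385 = 0.12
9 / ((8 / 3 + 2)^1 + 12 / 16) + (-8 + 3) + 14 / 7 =-87 / 65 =-1.34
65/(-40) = -13/8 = -1.62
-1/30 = -0.03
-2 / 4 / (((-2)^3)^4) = -1 / 8192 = -0.00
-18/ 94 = -9/ 47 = -0.19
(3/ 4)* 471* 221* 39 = 12178647/ 4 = 3044661.75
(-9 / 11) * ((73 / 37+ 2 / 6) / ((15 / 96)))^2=-67108864 / 376475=-178.26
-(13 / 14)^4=-28561 / 38416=-0.74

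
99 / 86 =1.15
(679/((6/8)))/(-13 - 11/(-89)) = -120862/1719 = -70.31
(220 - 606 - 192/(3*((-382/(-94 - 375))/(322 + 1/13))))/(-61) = 63796934/151463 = 421.20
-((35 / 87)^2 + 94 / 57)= -1.81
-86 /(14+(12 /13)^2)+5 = -992 /1255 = -0.79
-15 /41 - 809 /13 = -33364 /533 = -62.60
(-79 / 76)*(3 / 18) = -79 / 456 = -0.17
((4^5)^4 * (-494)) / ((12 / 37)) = -5024218383122432 / 3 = -1674739461040810.67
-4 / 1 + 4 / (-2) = -6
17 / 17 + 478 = 479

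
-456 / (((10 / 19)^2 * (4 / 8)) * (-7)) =82308 / 175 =470.33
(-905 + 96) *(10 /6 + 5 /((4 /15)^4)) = -615369895 /768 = -801262.88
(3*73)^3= 10503459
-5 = -5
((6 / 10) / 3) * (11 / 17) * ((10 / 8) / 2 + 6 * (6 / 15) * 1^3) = 1331 / 3400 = 0.39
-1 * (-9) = 9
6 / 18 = 1 / 3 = 0.33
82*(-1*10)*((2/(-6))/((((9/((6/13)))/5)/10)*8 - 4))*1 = -10250/33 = -310.61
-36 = -36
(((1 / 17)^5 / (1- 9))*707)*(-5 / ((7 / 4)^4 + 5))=113120 / 5226493617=0.00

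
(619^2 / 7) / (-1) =-383161 / 7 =-54737.29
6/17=0.35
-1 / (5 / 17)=-17 / 5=-3.40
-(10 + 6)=-16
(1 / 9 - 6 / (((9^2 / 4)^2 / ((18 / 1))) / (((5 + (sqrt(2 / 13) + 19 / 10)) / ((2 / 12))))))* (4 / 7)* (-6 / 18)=512* sqrt(26) / 22113 + 5828 / 2835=2.17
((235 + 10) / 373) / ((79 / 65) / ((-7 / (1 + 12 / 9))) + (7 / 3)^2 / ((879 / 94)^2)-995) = -110738771325 / 167808963782836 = -0.00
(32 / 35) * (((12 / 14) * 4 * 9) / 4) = 1728 / 245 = 7.05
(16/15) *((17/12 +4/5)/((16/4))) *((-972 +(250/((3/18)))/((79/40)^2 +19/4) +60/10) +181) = -225173921/622845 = -361.52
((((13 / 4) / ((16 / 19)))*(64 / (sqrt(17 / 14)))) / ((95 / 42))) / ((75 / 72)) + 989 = 13104*sqrt(238) / 2125 + 989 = 1084.13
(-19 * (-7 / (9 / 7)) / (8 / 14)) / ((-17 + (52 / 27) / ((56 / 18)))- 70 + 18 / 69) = -1049237 / 499152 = -2.10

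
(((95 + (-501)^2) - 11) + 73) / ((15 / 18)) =1506948 / 5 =301389.60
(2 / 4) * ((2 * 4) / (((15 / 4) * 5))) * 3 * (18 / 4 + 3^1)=4.80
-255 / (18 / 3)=-85 / 2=-42.50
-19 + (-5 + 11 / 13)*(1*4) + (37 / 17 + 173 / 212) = -1528447 / 46852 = -32.62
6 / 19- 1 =-13 / 19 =-0.68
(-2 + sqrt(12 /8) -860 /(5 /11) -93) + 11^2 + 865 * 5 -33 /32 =sqrt(6) /2 + 78655 /32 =2459.19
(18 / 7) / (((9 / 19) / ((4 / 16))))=19 / 14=1.36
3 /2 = 1.50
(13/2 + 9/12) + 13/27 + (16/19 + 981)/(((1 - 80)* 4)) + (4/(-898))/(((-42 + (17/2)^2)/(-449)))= 46002257/9807534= 4.69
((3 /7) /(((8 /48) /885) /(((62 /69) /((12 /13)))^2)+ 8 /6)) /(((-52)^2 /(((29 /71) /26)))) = 73992195 /39628401047872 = 0.00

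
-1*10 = -10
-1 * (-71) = 71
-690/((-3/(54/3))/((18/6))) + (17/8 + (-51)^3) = -961831/8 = -120228.88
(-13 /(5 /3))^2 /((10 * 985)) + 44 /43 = 10900403 /10588750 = 1.03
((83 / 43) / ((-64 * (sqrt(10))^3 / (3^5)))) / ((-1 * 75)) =6723 * sqrt(10) / 6880000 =0.00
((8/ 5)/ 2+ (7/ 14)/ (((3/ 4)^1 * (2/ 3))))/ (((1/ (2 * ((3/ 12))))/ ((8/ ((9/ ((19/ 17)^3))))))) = 1.12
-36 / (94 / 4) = -72 / 47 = -1.53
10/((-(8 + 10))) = -5/9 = -0.56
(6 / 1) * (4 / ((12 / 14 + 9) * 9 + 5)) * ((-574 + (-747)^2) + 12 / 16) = 46824603 / 328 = 142757.94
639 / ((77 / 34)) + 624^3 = 18708759774 / 77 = 242970906.16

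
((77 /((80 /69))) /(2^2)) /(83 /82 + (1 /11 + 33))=2396163 /4921760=0.49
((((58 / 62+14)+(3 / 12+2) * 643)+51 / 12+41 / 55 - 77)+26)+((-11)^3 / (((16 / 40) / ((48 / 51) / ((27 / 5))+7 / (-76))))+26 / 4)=1148.70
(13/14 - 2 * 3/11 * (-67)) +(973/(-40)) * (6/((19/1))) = 871727/29260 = 29.79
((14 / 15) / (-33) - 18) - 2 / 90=-1787 / 99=-18.05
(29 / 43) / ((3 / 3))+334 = 14391 / 43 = 334.67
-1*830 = -830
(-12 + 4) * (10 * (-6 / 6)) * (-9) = -720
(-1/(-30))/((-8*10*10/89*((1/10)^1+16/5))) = -89/79200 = -0.00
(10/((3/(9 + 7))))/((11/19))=3040/33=92.12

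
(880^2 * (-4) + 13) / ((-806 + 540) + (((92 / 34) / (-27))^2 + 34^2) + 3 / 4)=-2610410906988 / 750664867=-3477.47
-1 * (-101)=101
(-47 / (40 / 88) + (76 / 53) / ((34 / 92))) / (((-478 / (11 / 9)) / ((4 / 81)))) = 9863414 / 784910655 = 0.01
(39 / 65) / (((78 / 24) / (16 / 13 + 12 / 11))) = 0.43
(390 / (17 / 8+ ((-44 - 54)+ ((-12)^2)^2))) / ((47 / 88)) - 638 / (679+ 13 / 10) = -0.90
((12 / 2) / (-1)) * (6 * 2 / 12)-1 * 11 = -17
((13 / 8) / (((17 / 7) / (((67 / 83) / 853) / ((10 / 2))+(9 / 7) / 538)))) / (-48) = -44697601 / 1243253095680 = -0.00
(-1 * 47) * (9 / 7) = -423 / 7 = -60.43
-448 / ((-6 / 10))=2240 / 3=746.67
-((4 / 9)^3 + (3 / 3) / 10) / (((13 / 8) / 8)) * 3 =-43808 / 15795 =-2.77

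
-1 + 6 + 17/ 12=77/ 12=6.42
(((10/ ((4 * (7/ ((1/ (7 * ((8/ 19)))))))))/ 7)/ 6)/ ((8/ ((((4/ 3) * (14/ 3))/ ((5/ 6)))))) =19/ 7056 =0.00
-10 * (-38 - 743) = 7810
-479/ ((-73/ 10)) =4790/ 73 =65.62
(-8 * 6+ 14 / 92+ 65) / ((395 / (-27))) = -21303 / 18170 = -1.17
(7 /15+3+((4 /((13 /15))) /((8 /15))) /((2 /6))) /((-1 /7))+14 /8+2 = -157753 /780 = -202.25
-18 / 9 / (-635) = 0.00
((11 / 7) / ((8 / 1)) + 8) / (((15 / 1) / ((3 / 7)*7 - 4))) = -153 / 280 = -0.55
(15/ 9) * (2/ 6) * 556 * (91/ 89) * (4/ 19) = 1011920/ 15219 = 66.49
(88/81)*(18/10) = 88/45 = 1.96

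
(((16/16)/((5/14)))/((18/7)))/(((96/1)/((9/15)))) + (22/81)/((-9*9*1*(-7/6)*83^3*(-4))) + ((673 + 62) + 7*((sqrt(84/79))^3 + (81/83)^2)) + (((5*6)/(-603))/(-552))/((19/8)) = 1176*sqrt(1659)/6241 + 152068801473498855577/205034680984845600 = 749.35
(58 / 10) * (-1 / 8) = -29 / 40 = -0.72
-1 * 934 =-934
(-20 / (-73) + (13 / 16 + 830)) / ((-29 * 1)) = -970709 / 33872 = -28.66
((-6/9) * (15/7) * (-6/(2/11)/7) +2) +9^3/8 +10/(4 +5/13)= 2282225/22344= 102.14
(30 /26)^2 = 225 /169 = 1.33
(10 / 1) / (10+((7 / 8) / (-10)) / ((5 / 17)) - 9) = 4000 / 281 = 14.23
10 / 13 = 0.77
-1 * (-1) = 1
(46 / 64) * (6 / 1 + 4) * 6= 345 / 8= 43.12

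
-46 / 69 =-2 / 3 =-0.67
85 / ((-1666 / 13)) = -65 / 98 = -0.66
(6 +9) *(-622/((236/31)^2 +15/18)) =-53796780/338981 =-158.70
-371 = -371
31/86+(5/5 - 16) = -1259/86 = -14.64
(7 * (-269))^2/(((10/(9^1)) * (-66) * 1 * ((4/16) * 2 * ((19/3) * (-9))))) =3545689/2090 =1696.50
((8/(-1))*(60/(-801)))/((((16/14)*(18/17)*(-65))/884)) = -16184/2403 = -6.73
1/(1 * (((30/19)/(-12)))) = -38/5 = -7.60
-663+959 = 296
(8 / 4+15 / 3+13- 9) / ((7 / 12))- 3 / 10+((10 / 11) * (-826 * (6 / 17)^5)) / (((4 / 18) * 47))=933319449231 / 51384624830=18.16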